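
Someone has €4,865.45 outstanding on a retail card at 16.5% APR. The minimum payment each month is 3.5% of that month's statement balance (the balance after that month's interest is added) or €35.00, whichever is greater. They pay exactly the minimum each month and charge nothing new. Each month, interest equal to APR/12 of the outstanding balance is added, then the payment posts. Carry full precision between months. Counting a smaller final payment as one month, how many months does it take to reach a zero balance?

109 months

Monthly rate r = 16.5%/12 = 1.375% = 0.01375.
While 3.5% of the post-interest balance exceeds €35.00, each month B ← (B·(1+r))·(1 − 0.035), i.e. B shrinks by the factor (1+r)·0.965 = 0.97827.
This holds for months 1–73. Entering month 74 the balance is €978.52; 3.5% of the post-interest balance is now below €35.00, so the flat €35.00 minimum applies from here.
From month 74 a fixed €35.00 at rate r clears €978.52 in 36 more payments. Total: 73 + 36 = 109 months.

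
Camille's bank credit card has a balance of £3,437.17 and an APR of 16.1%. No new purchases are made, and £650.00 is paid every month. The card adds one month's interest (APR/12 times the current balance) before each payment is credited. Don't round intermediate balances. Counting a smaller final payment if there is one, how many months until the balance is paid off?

Monthly rate r = 16.1%/12 = 1.34167% = 0.0134167.
Recurrence: B ← B·(1+r) − £650.00.
Month 1: interest £46.12; balance after payment £2,833.29.
Month 2: interest £38.01; balance after payment £2,221.30.
Month 3: interest £29.80; balance after payment £1,601.10.
Month 4: interest £21.48; balance after payment £972.58.
Month 5: interest £13.05; balance after payment £335.63.
Month 6: interest £4.50; balance after payment £0.00.

6 months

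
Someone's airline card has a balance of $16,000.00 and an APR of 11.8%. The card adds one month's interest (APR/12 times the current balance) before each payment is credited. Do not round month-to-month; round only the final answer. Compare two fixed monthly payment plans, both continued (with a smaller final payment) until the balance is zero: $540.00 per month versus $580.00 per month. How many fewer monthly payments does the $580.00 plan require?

3 fewer payments

Monthly rate r = 11.8%/12 = 0.983333% = 0.00983333.
At $540.00/mo: n = ⌈−ln(1 − rB₀/P)/ln(1+r)⌉ = 36 payments (last $106.33); total interest = total paid − $16,000.00 = $3,006.33.
At $580.00/mo: 33 payments (last $197.10); total interest $2,757.10.
Payments saved = 36 − 33 = 3.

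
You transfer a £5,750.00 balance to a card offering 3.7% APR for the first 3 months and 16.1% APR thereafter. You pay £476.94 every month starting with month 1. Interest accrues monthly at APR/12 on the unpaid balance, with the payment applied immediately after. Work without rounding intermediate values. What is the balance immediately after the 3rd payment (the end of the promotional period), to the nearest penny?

Promo months 1–3 at r₀ = 3.7%/12 = 0.00308333; months 4+ at r₁ = 16.1%/12 = 0.0134167.
After month 3: iterate B ← B·(1+r₀) − £476.94 for 3 months → £4,368.12.

£4,368.12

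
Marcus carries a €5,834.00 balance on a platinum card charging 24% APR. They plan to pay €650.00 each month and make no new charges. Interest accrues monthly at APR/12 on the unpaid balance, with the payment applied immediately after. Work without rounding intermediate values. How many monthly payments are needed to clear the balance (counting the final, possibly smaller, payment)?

Monthly rate r = 24%/12 = 2% = 0.02.
Recurrence: B ← B·(1+r) − €650.00.
Month 1: interest €116.68; balance after payment €5,300.68.
Month 2: interest €106.01; balance after payment €4,756.69.
Closed form: n = −ln(1 − rB₀/P)/ln(1+r) = −ln(0.82049)/ln(1.02) ≈ 9.991, so the balance reaches zero during payment 10.

10 months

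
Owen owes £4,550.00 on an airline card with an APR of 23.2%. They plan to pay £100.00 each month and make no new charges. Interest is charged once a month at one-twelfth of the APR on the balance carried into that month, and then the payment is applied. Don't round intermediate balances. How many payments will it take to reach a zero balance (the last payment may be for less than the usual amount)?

Monthly rate r = 23.2%/12 = 1.93333% = 0.0193333.
Recurrence: B ← B·(1+r) − £100.00.
Month 1: interest £87.97; balance after payment £4,537.97.
Month 2: interest £87.73; balance after payment £4,525.70.
Closed form: n = −ln(1 − rB₀/P)/ln(1+r) = −ln(0.12033)/ln(1.01933) ≈ 110.581, so the balance reaches zero during payment 111.

111 months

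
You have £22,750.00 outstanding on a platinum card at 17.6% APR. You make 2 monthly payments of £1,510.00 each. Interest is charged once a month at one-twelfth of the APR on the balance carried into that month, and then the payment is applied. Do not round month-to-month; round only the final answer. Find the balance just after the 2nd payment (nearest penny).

Monthly rate r = 17.6%/12 = 1.46667% = 0.0146667.
Each month: B ← B·(1+r) − £1,510.00.
Month 1: interest £333.67; balance after payment £21,573.67.
Month 2: interest £316.41; balance after payment £20,380.08.

£20,380.08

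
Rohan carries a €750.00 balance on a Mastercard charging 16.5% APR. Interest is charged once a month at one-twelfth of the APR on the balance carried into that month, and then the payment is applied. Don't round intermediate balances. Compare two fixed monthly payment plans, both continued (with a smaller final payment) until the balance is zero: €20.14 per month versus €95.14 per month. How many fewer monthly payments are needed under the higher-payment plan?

44 fewer payments

Monthly rate r = 16.5%/12 = 1.375% = 0.01375.
At €20.14/mo: n = ⌈−ln(1 − rB₀/P)/ln(1+r)⌉ = 53 payments (last €10.94); total interest = total paid − €750.00 = €308.22.
At €95.14/mo: 9 payments (last €38.33); total interest €49.45.
Payments saved = 53 − 9 = 44.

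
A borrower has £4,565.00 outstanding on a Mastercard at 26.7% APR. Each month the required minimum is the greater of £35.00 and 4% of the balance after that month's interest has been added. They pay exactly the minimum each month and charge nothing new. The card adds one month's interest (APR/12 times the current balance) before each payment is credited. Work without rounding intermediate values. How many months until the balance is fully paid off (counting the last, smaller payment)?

Monthly rate r = 26.7%/12 = 2.225% = 0.02225.
While 4% of the post-interest balance exceeds £35.00, each month B ← (B·(1+r))·(1 − 0.04), i.e. B shrinks by the factor (1+r)·0.96 = 0.98136.
This holds for months 1–89. Entering month 90 the balance is £855.39; 4% of the post-interest balance is now below £35.00, so the flat £35.00 minimum applies from here.
From month 90 a fixed £35.00 at rate r clears £855.39 in 36 more payments. Total: 89 + 36 = 125 months.

125 months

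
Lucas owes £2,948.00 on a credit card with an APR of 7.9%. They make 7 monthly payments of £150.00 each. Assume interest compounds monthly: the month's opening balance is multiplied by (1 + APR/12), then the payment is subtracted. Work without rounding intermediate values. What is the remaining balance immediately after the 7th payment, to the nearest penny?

£2,015.60

Monthly rate r = 7.9%/12 = 0.658333% = 0.00658333.
Each month: B ← B·(1+r) − £150.00.
Month 1: interest £19.41; balance after payment £2,817.41.
Month 2: interest £18.55; balance after payment £2,685.96.
Month 3: interest £17.68; balance after payment £2,553.64.
Month 4: interest £16.81; balance after payment £2,420.45.
Month 5: interest £15.93; balance after payment £2,286.38.
Month 6: interest £15.05; balance after payment £2,151.44.
Month 7: interest £14.16; balance after payment £2,015.60.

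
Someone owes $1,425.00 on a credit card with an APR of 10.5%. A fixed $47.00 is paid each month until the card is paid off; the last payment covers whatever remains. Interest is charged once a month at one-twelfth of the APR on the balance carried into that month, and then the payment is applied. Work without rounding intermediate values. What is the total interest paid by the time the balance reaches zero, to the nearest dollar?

$238

Monthly rate r = 10.5%/12 = 0.875% = 0.00875.
Payoff takes n = ⌈−ln(1 − rB₀/P)/ln(1+r)⌉ = ⌈35.386⌉ = 36 payments; the last is $18.20.
Total paid = 35·$47.00 + $18.20 = $1,663.20.
Total interest = total paid − principal = $1,663.20 − $1,425.00 = $238.20.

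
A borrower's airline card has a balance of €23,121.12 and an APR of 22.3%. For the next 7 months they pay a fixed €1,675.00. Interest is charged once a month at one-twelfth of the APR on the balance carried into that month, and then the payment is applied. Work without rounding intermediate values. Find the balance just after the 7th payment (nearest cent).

Monthly rate r = 22.3%/12 = 1.85833% = 0.0185833.
Each month: B ← B·(1+r) − €1,675.00.
Month 1: interest €429.67; balance after payment €21,875.79.
Month 2: interest €406.53; balance after payment €20,607.31.
Month 3: interest €382.95; balance after payment €19,315.27.
Month 4: interest €358.94; balance after payment €17,999.21.
Month 5: interest €334.49; balance after payment €16,658.69.
Month 6: interest €309.57; balance after payment €15,293.27.
Month 7: interest €284.20; balance after payment €13,902.47.

€13,902.47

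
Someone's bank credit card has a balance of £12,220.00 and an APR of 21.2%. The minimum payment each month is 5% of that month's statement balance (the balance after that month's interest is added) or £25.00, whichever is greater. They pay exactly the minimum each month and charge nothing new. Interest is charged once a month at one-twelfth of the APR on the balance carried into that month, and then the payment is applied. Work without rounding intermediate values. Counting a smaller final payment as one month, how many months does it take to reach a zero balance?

120 months

Monthly rate r = 21.2%/12 = 1.76667% = 0.0176667.
While 5% of the post-interest balance exceeds £25.00, each month B ← (B·(1+r))·(1 − 0.05), i.e. B shrinks by the factor (1+r)·0.95 = 0.96678.
This holds for months 1–96. Entering month 97 the balance is £477.17; 5% of the post-interest balance is now below £25.00, so the flat £25.00 minimum applies from here.
From month 97 a fixed £25.00 at rate r clears £477.17 in 24 more payments. Total: 96 + 24 = 120 months.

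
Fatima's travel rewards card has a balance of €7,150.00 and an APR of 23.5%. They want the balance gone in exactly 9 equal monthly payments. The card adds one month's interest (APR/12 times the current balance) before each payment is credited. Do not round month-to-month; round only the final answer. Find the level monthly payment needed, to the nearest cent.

Monthly rate r = 23.5%/12 = 1.95833% = 0.0195833.
Level-payment amortization: P = B₀·r / (1 − (1+r)^(−n)) = 7150.00·0.0195833 / (1 − 1.01958^(−9)).
Denominator 1 − (1+r)^(−9) = 0.160162135.
P = 140.021 / 0.160162135 ≈ 874.24.

€874.24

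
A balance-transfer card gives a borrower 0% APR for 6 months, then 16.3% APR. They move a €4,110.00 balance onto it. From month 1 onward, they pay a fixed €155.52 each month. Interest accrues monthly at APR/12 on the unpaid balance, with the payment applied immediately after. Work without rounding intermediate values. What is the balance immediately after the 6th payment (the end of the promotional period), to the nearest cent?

Promo months 1–6 at r₀ = 0%/12 = 0; months 7+ at r₁ = 16.3%/12 = 0.0135833.
After month 6 (no interest yet): B = €4,110.00 − 6·€155.52 = €3,176.88.

€3,176.88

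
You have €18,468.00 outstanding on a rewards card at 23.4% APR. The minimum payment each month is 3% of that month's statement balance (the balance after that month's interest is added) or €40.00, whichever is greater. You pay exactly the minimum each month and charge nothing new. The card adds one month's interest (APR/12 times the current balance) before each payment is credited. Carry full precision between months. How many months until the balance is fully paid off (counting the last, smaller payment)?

291 months

Monthly rate r = 23.4%/12 = 1.95% = 0.0195.
While 3% of the post-interest balance exceeds €40.00, each month B ← (B·(1+r))·(1 − 0.03), i.e. B shrinks by the factor (1+r)·0.97 = 0.98891.
This holds for months 1–238. Entering month 239 the balance is €1,300.93; 3% of the post-interest balance is now below €40.00, so the flat €40.00 minimum applies from here.
From month 239 a fixed €40.00 at rate r clears €1,300.93 in 53 more payments. Total: 238 + 53 = 291 months.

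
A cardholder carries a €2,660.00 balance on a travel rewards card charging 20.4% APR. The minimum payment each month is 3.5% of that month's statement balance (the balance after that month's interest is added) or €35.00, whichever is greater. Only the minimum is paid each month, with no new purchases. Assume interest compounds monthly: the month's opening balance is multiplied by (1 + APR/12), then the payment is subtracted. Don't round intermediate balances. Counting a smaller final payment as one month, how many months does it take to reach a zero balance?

92 months

Monthly rate r = 20.4%/12 = 1.7% = 0.017.
While 3.5% of the post-interest balance exceeds €35.00, each month B ← (B·(1+r))·(1 − 0.035), i.e. B shrinks by the factor (1+r)·0.965 = 0.9814.
This holds for months 1–54. Entering month 55 the balance is €965.36; 3.5% of the post-interest balance is now below €35.00, so the flat €35.00 minimum applies from here.
From month 55 a fixed €35.00 at rate r clears €965.36 in 38 more payments. Total: 54 + 38 = 92 months.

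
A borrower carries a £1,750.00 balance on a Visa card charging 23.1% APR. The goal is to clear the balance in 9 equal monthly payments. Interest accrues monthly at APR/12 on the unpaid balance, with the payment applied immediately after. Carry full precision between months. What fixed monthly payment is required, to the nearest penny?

£213.64

Monthly rate r = 23.1%/12 = 1.925% = 0.01925.
Level-payment amortization: P = B₀·r / (1 − (1+r)^(−n)) = 1750.00·0.01925 / (1 − 1.01925^(−9)).
Denominator 1 − (1+r)^(−9) = 0.15768697.
P = 33.6875 / 0.15768697 ≈ 213.64.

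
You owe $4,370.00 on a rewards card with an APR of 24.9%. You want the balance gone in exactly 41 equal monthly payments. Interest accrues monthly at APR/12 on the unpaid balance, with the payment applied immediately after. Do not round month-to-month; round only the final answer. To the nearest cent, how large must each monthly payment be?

Monthly rate r = 24.9%/12 = 2.075% = 0.02075.
Level-payment amortization: P = B₀·r / (1 − (1+r)^(−n)) = 4370.00·0.02075 / (1 − 1.02075^(−41)).
Denominator 1 − (1+r)^(−41) = 0.569170862.
P = 90.6775 / 0.569170862 ≈ 159.32.

$159.32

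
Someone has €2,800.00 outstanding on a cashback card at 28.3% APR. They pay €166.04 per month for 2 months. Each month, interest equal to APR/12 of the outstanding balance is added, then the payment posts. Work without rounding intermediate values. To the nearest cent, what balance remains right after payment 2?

€2,597.63

Monthly rate r = 28.3%/12 = 2.35833% = 0.0235833.
Each month: B ← B·(1+r) − €166.04.
Month 1: interest €66.03; balance after payment €2,699.99.
Month 2: interest €63.67; balance after payment €2,597.63.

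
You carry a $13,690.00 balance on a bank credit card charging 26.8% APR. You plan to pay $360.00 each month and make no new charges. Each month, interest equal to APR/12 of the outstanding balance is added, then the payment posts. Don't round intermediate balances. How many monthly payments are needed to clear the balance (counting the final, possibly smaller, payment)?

86 payments

Monthly rate r = 26.8%/12 = 2.23333% = 0.0223333.
Recurrence: B ← B·(1+r) − $360.00.
Month 1: interest $305.74; balance after payment $13,635.74.
Month 2: interest $304.53; balance after payment $13,580.27.
Closed form: n = −ln(1 − rB₀/P)/ln(1+r) = −ln(0.15071)/ln(1.02233) ≈ 85.676, so the balance reaches zero during payment 86.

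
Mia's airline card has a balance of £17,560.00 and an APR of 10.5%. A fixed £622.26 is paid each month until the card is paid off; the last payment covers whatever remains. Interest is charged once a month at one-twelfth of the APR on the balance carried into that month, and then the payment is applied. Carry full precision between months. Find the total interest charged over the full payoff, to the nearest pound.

£2,696

Monthly rate r = 10.5%/12 = 0.875% = 0.00875.
Payoff takes n = ⌈−ln(1 − rB₀/P)/ln(1+r)⌉ = ⌈32.552⌉ = 33 payments; the last is £343.88.
Total paid = 32·£622.26 + £343.88 = £20,256.20.
Total interest = total paid − principal = £20,256.20 − £17,560.00 = £2,696.20.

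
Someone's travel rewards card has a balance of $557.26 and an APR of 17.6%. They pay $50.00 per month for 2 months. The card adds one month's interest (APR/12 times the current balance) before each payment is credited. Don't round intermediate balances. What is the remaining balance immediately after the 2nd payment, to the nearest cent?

$472.99

Monthly rate r = 17.6%/12 = 1.46667% = 0.0146667.
Each month: B ← B·(1+r) − $50.00.
Month 1: interest $8.17; balance after payment $515.43.
Month 2: interest $7.56; balance after payment $472.99.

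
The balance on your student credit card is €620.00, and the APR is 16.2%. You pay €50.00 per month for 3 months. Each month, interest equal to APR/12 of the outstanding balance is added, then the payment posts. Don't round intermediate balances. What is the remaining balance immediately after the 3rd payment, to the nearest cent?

Monthly rate r = 16.2%/12 = 1.35% = 0.0135.
Each month: B ← B·(1+r) − €50.00.
Month 1: interest €8.37; balance after payment €578.37.
Month 2: interest €7.81; balance after payment €536.18.
Month 3: interest €7.24; balance after payment €493.42.

€493.42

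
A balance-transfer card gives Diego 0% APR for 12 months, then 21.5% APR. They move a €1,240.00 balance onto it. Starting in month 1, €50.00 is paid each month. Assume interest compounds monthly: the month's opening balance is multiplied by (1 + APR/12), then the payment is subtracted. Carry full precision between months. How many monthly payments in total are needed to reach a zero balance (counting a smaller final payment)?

Promo months 1–12 at r₀ = 0%/12 = 0; months 13+ at r₁ = 21.5%/12 = 0.0179167.
After month 12 (no interest yet): B = €1,240.00 − 12·€50.00 = €640.00.
Then at r₁ with €50.00/mo: n₂ = −ln(1 − r₁·B/P)/ln(1+r₁) ≈ 14.67 → 15 more payments.

27 months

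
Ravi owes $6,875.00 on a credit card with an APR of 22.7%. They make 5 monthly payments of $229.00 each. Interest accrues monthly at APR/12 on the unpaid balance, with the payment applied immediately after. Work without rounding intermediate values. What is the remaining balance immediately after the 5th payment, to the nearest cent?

Monthly rate r = 22.7%/12 = 1.89167% = 0.0189167.
Each month: B ← B·(1+r) − $229.00.
Month 1: interest $130.05; balance after payment $6,776.05.
Month 2: interest $128.18; balance after payment $6,675.23.
Month 3: interest $126.27; balance after payment $6,572.51.
Month 4: interest $124.33; balance after payment $6,467.84.
Month 5: interest $122.35; balance after payment $6,361.19.

$6,361.19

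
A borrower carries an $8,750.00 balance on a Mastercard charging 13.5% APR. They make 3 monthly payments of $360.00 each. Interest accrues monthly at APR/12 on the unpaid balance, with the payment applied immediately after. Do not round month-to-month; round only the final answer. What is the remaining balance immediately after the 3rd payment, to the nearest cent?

Monthly rate r = 13.5%/12 = 1.125% = 0.01125.
Each month: B ← B·(1+r) − $360.00.
Month 1: interest $98.44; balance after payment $8,488.44.
Month 2: interest $95.49; balance after payment $8,223.93.
Month 3: interest $92.52; balance after payment $7,956.45.

$7,956.45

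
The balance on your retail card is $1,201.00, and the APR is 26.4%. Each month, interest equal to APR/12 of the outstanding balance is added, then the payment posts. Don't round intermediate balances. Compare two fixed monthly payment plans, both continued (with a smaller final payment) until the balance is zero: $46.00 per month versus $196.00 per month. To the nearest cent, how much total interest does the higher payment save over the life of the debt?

Monthly rate r = 26.4%/12 = 2.2% = 0.022.
At $46.00/mo: n = ⌈−ln(1 − rB₀/P)/ln(1+r)⌉ = 40 payments (last $11.80); total interest = total paid − $1,201.00 = $604.80.
At $196.00/mo: 7 payments (last $128.67); total interest $103.67.
Interest saved = $604.80 − $103.67 = $501.13.

$501.13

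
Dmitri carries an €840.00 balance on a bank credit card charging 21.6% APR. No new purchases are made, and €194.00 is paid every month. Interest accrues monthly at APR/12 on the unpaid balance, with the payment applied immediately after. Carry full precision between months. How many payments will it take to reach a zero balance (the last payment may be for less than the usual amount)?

5 payments

Monthly rate r = 21.6%/12 = 1.8% = 0.018.
Recurrence: B ← B·(1+r) − €194.00.
Month 1: interest €15.12; balance after payment €661.12.
Month 2: interest €11.90; balance after payment €479.02.
Month 3: interest €8.62; balance after payment €293.64.
Month 4: interest €5.29; balance after payment €104.93.
Month 5: interest €1.89; balance after payment €0.00.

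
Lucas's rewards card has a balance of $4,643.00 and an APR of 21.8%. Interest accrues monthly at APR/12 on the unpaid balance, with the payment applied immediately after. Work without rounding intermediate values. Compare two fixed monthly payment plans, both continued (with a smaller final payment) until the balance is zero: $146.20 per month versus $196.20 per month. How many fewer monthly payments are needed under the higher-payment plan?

16 fewer payments

Monthly rate r = 21.8%/12 = 1.81667% = 0.0181667.
At $146.20/mo: n = ⌈−ln(1 − rB₀/P)/ln(1+r)⌉ = 48 payments (last $114.38); total interest = total paid − $4,643.00 = $2,342.78.
At $196.20/mo: 32 payments (last $42.19); total interest $1,481.39.
Payments saved = 48 − 32 = 16.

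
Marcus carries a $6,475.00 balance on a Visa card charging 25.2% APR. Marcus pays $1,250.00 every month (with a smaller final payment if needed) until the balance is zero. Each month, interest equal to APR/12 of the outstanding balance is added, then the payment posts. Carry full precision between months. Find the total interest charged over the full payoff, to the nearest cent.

$454.95

Monthly rate r = 25.2%/12 = 2.1% = 0.021.
Payoff takes n = ⌈−ln(1 − rB₀/P)/ln(1+r)⌉ = ⌈5.541⌉ = 6 payments; the last is $679.95.
Total paid = 5·$1,250.00 + $679.95 = $6,929.95.
Total interest = total paid − principal = $6,929.95 − $6,475.00 = $454.95.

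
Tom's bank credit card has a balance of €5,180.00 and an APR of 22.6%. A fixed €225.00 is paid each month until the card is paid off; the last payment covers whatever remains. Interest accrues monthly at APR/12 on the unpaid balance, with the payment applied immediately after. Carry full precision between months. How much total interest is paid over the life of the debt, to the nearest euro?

€1,675

Monthly rate r = 22.6%/12 = 1.88333% = 0.0188333.
Payoff takes n = ⌈−ln(1 − rB₀/P)/ln(1+r)⌉ = ⌈30.465⌉ = 31 payments; the last is €105.23.
Total paid = 30·€225.00 + €105.23 = €6,855.23.
Total interest = total paid − principal = €6,855.23 − €5,180.00 = €1,675.23.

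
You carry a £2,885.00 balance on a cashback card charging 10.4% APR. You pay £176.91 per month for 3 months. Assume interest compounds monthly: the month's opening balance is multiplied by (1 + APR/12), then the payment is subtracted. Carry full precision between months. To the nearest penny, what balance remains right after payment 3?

£2,425.32

Monthly rate r = 10.4%/12 = 0.866667% = 0.00866667.
Each month: B ← B·(1+r) − £176.91.
Month 1: interest £25.00; balance after payment £2,733.09.
Month 2: interest £23.69; balance after payment £2,579.87.
Month 3: interest £22.36; balance after payment £2,425.32.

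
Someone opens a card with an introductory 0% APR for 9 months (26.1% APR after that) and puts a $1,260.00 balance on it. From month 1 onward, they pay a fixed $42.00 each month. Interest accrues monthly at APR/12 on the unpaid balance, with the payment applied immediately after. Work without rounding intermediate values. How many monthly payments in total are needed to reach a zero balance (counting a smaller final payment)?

38 payments

Promo months 1–9 at r₀ = 0%/12 = 0; months 10+ at r₁ = 26.1%/12 = 0.02175.
After month 9 (no interest yet): B = $1,260.00 − 9·$42.00 = $882.00.
Then at r₁ with $42.00/mo: n₂ = −ln(1 − r₁·B/P)/ln(1+r₁) ≈ 28.36 → 29 more payments.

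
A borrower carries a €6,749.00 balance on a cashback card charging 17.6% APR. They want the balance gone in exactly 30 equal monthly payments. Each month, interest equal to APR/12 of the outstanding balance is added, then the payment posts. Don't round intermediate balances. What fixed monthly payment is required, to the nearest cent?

€279.70

Monthly rate r = 17.6%/12 = 1.46667% = 0.0146667.
Level-payment amortization: P = B₀·r / (1 − (1+r)^(−n)) = 6749.00·0.0146667 / (1 − 1.01467^(−30)).
Denominator 1 − (1+r)^(−30) = 0.353902295.
P = 98.9853 / 0.353902295 ≈ 279.70.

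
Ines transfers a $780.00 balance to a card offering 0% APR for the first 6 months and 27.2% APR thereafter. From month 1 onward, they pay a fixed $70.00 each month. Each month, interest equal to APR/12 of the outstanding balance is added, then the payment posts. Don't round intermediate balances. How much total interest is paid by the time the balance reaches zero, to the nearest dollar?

Promo months 1–6 at r₀ = 0%/12 = 0; months 7+ at r₁ = 27.2%/12 = 0.0226667.
After month 6 (no interest yet): B = $780.00 − 6·$70.00 = $360.00.
Then at r₁ with $70.00/mo: n₂ = −ln(1 − r₁·B/P)/ln(1+r₁) ≈ 5.53 → 6 more payments.
Total paid = 11·$70.00 + $37.29 = $807.29; interest = $807.29 − $780.00 = $27.29.

$27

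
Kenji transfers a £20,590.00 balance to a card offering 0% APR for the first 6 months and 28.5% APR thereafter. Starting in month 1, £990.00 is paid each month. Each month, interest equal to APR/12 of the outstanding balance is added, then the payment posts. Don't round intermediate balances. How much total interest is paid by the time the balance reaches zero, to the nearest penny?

Promo months 1–6 at r₀ = 0%/12 = 0; months 7+ at r₁ = 28.5%/12 = 0.02375.
After month 6 (no interest yet): B = £20,590.00 − 6·£990.00 = £14,650.00.
Then at r₁ with £990.00/mo: n₂ = −ln(1 − r₁·B/P)/ln(1+r₁) ≈ 18.45 → 19 more payments.
Total paid = 24·£990.00 + £446.45 = £24,206.45; interest = £24,206.45 − £20,590.00 = £3,616.45.

£3,616.45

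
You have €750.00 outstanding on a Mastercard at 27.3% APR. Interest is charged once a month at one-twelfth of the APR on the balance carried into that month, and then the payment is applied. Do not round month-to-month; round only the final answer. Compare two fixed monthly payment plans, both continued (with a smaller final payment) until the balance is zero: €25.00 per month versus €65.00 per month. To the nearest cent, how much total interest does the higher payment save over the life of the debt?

Monthly rate r = 27.3%/12 = 2.275% = 0.02275.
At €25.00/mo: n = ⌈−ln(1 − rB₀/P)/ln(1+r)⌉ = 52 payments (last €0.03); total interest = total paid − €750.00 = €525.03.
At €65.00/mo: 14 payments (last €35.01); total interest €130.01.
Interest saved = €525.03 − €130.01 = €395.02.

€395.02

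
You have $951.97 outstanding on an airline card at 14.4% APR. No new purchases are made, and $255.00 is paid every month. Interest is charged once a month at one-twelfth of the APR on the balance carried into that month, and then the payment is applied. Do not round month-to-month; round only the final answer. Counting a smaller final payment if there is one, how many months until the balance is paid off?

Monthly rate r = 14.4%/12 = 1.2% = 0.012.
Recurrence: B ← B·(1+r) − $255.00.
Month 1: interest $11.42; balance after payment $708.39.
Month 2: interest $8.50; balance after payment $461.89.
Month 3: interest $5.54; balance after payment $212.44.
Month 4: interest $2.55; balance after payment $0.00.

4 months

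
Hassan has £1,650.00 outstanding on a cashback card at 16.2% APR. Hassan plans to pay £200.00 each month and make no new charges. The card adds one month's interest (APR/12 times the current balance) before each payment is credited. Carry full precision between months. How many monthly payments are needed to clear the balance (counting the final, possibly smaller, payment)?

Monthly rate r = 16.2%/12 = 1.35% = 0.0135.
Recurrence: B ← B·(1+r) − £200.00.
Month 1: interest £22.27; balance after payment £1,472.28.
Month 2: interest £19.88; balance after payment £1,292.15.
Closed form: n = −ln(1 − rB₀/P)/ln(1+r) = −ln(0.88862)/ln(1.0135) ≈ 8.806, so the balance reaches zero during payment 9.

9 months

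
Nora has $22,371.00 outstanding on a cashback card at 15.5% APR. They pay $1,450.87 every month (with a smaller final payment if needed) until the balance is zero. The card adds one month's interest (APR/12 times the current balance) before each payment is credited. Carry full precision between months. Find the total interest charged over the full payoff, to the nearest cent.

$2,738.90

Monthly rate r = 15.5%/12 = 1.29167% = 0.0129167.
Payoff takes n = ⌈−ln(1 − rB₀/P)/ln(1+r)⌉ = ⌈17.305⌉ = 18 payments; the last is $445.11.
Total paid = 17·$1,450.87 + $445.11 = $25,109.90.
Total interest = total paid − principal = $25,109.90 − $22,371.00 = $2,738.90.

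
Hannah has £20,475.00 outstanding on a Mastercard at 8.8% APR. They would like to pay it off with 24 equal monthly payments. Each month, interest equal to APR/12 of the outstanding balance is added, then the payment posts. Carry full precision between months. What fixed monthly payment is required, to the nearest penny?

Monthly rate r = 8.8%/12 = 0.733333% = 0.00733333.
Level-payment amortization: P = B₀·r / (1 − (1+r)^(−n)) = 20475.00·0.00733333 / (1 − 1.00733^(−24)).
Denominator 1 − (1+r)^(−24) = 0.160843287.
P = 150.15 / 0.160843287 ≈ 933.52.

£933.52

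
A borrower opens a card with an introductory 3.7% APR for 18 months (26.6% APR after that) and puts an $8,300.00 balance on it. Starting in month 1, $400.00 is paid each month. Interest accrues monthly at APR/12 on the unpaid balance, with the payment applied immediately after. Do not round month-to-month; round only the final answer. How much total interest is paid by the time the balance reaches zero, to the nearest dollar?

Promo months 1–18 at r₀ = 3.7%/12 = 0.00308333; months 19+ at r₁ = 26.6%/12 = 0.0221667.
After month 18: iterate B ← B·(1+r₀) − $400.00 for 18 months → $1,381.08.
Then at r₁ with $400.00/mo: n₂ = −ln(1 − r₁·B/P)/ln(1+r₁) ≈ 3.63 → 4 more payments.
Total paid = 21·$400.00 + $253.68 = $8,653.68; interest = $8,653.68 − $8,300.00 = $353.68.

$354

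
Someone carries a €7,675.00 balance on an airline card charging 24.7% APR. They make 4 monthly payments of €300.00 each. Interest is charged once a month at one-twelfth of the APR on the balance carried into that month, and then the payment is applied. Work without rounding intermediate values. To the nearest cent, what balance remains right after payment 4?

Monthly rate r = 24.7%/12 = 2.05833% = 0.0205833.
Each month: B ← B·(1+r) − €300.00.
Month 1: interest €157.98; balance after payment €7,532.98.
Month 2: interest €155.05; balance after payment €7,388.03.
Month 3: interest €152.07; balance after payment €7,240.10.
Month 4: interest €149.03; balance after payment €7,089.13.

€7,089.13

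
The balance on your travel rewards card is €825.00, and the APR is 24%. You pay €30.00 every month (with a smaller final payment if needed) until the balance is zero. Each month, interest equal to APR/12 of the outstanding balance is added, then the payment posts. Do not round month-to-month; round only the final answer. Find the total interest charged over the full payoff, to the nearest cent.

Monthly rate r = 24%/12 = 2% = 0.02.
Payoff takes n = ⌈−ln(1 − rB₀/P)/ln(1+r)⌉ = ⌈40.323⌉ = 41 payments; the last is €9.76.
Total paid = 40·€30.00 + €9.76 = €1,209.76.
Total interest = total paid − principal = €1,209.76 − €825.00 = €384.76.

€384.76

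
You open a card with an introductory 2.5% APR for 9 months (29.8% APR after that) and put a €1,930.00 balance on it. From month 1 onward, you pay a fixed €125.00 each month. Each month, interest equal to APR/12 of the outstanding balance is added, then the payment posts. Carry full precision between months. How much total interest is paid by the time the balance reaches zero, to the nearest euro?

€116

Promo months 1–9 at r₀ = 2.5%/12 = 0.00208333; months 10+ at r₁ = 29.8%/12 = 0.0248333.
After month 9: iterate B ← B·(1+r₀) − €125.00 for 9 months → €832.07.
Then at r₁ with €125.00/mo: n₂ = −ln(1 − r₁·B/P)/ln(1+r₁) ≈ 7.37 → 8 more payments.
Total paid = 16·€125.00 + €46.11 = €2,046.11; interest = €2,046.11 − €1,930.00 = €116.11.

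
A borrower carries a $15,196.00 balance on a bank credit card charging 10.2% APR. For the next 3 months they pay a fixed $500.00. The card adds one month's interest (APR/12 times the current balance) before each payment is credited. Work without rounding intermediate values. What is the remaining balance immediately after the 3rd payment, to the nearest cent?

$14,074.01

Monthly rate r = 10.2%/12 = 0.85% = 0.0085.
Each month: B ← B·(1+r) − $500.00.
Month 1: interest $129.17; balance after payment $14,825.17.
Month 2: interest $126.01; balance after payment $14,451.18.
Month 3: interest $122.84; balance after payment $14,074.01.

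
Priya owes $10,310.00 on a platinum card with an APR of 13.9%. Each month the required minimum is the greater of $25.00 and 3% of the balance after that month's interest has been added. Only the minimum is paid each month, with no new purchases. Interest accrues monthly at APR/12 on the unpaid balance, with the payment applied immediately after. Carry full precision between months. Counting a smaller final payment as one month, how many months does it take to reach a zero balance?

176 months

Monthly rate r = 13.9%/12 = 1.15833% = 0.0115833.
While 3% of the post-interest balance exceeds $25.00, each month B ← (B·(1+r))·(1 − 0.03), i.e. B shrinks by the factor (1+r)·0.97 = 0.98124.
This holds for months 1–134. Entering month 135 the balance is $814.51; 3% of the post-interest balance is now below $25.00, so the flat $25.00 minimum applies from here.
From month 135 a fixed $25.00 at rate r clears $814.51 in 42 more payments. Total: 134 + 42 = 176 months.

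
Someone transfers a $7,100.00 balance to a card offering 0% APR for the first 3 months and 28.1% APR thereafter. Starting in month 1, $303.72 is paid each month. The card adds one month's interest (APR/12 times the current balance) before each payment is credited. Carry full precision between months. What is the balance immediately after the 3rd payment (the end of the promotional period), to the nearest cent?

$6,188.84

Promo months 1–3 at r₀ = 0%/12 = 0; months 4+ at r₁ = 28.1%/12 = 0.0234167.
After month 3 (no interest yet): B = $7,100.00 − 3·$303.72 = $6,188.84.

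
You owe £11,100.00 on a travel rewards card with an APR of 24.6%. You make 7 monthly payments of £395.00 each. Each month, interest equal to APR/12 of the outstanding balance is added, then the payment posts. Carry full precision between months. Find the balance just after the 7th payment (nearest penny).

£9,853.25

Monthly rate r = 24.6%/12 = 2.05% = 0.0205.
Each month: B ← B·(1+r) − £395.00.
Month 1: interest £227.55; balance after payment £10,932.55.
Month 2: interest £224.12; balance after payment £10,761.67.
Month 3: interest £220.61; balance after payment £10,587.28.
Month 4: interest £217.04; balance after payment £10,409.32.
Month 5: interest £213.39; balance after payment £10,227.71.
Month 6: interest £209.67; balance after payment £10,042.38.
Month 7: interest £205.87; balance after payment £9,853.25.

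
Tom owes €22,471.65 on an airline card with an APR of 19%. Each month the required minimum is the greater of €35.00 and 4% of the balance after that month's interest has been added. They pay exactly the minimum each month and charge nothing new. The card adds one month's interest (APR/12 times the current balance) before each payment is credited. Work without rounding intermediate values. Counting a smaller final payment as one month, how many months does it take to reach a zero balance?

Monthly rate r = 19%/12 = 1.58333% = 0.0158333.
While 4% of the post-interest balance exceeds €35.00, each month B ← (B·(1+r))·(1 − 0.04), i.e. B shrinks by the factor (1+r)·0.96 = 0.9752.
This holds for months 1–130. Entering month 131 the balance is €858.65; 4% of the post-interest balance is now below €35.00, so the flat €35.00 minimum applies from here.
From month 131 a fixed €35.00 at rate r clears €858.65 in 32 more payments. Total: 130 + 32 = 162 months.

162 months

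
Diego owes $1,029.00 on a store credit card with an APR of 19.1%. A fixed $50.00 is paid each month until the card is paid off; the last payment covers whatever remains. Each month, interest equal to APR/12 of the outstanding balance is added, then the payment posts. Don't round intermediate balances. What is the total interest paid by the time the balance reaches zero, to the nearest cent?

Monthly rate r = 19.1%/12 = 1.59167% = 0.0159167.
Payoff takes n = ⌈−ln(1 − rB₀/P)/ln(1+r)⌉ = ⌈25.131⌉ = 26 payments; the last is $6.59.
Total paid = 25·$50.00 + $6.59 = $1,256.59.
Total interest = total paid − principal = $1,256.59 − $1,029.00 = $227.59.

$227.59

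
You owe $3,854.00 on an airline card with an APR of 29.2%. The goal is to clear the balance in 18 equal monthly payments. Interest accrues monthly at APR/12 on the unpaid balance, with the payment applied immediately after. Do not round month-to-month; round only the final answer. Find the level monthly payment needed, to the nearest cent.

Monthly rate r = 29.2%/12 = 2.43333% = 0.0243333.
Level-payment amortization: P = B₀·r / (1 − (1+r)^(−n)) = 3854.00·0.0243333 / (1 − 1.02433^(−18)).
Denominator 1 − (1+r)^(−18) = 0.351281176.
P = 93.7807 / 0.351281176 ≈ 266.97.

$266.97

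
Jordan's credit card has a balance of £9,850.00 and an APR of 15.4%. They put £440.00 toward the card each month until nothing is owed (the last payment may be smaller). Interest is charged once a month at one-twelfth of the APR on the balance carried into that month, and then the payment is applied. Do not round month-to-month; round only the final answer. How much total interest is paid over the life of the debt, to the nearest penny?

Monthly rate r = 15.4%/12 = 1.28333% = 0.0128333.
Payoff takes n = ⌈−ln(1 − rB₀/P)/ln(1+r)⌉ = ⌈26.560⌉ = 27 payments; the last is £247.03.
Total paid = 26·£440.00 + £247.03 = £11,687.03.
Total interest = total paid − principal = £11,687.03 − £9,850.00 = £1,837.03.

£1,837.03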